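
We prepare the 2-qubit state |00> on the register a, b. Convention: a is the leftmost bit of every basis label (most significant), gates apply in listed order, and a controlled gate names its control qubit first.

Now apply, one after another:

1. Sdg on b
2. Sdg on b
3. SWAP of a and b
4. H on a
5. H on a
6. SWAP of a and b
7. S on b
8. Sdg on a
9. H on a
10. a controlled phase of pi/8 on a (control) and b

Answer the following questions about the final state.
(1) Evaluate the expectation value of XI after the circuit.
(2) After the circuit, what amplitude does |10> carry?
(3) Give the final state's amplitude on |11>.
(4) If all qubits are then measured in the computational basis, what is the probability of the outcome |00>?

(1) The expectation value of XI is 1. Key observation: the block from step 2 through step 7 cancels to the identity and can be dropped.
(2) The final state's coefficient on |10> equals sqrt(2)/2.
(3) |11> carries amplitude 0 in the final state.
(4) A full measurement returns |00> with probability 1/2.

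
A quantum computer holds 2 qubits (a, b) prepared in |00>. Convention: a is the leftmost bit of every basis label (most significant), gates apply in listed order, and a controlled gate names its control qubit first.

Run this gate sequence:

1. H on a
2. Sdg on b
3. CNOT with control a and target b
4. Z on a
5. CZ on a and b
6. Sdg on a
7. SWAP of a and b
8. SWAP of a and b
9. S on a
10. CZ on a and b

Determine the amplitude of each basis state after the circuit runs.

The final amplitudes are sqrt(2)/2 on |00>, 0 on |01>, 0 on |10>, -sqrt(2)/2 on |11>. Key observation: gates 5-10 undo each other exactly, leaving only the rest of the circuit to track.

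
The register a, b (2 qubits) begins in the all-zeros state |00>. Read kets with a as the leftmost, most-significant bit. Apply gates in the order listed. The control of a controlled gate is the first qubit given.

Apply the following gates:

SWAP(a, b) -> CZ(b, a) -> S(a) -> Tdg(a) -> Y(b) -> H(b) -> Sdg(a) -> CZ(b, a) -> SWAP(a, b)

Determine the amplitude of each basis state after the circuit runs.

The resulting statevector has amplitude sqrt(2)*I/2 on |00>, 0 on |01>, -sqrt(2)*I/2 on |10>, 0 on |11>.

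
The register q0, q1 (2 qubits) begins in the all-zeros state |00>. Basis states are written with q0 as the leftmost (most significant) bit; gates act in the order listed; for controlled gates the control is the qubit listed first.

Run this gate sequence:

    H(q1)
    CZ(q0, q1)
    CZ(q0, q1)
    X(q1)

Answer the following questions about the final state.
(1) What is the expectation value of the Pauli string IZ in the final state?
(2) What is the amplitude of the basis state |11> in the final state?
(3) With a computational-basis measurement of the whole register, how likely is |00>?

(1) The observable IZ averages to 0. Key observation: gates 2-3 undo each other exactly, leaving only the rest of the circuit to track.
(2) |11> carries amplitude 0 in the final state.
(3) Outcome |00> occurs with probability 1/2.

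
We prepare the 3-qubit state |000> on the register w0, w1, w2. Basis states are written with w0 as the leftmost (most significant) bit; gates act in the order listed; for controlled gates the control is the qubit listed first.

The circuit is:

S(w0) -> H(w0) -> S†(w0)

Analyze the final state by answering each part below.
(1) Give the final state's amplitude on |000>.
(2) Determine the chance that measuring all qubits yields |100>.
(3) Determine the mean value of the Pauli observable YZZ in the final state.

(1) |000> carries amplitude sqrt(2)/2 in the final state.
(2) Outcome |100> occurs with probability 1/2.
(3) The expectation value of YZZ is -1.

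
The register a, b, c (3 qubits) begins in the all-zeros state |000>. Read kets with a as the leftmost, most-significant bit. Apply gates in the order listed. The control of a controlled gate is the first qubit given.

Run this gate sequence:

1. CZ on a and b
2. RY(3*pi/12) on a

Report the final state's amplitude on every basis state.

After the circuit, the state carries amplitude sqrt(sqrt(2) + 2)/2 on |000>, sqrt(2 - sqrt(2))/2 on |100>, and 0 on every other basis state.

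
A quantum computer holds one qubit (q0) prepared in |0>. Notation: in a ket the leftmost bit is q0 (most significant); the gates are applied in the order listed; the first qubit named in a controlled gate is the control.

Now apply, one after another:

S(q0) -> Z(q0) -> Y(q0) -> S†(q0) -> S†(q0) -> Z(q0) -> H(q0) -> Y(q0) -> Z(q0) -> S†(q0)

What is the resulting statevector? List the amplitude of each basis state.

After the circuit, the state carries amplitude -sqrt(2)/2 on |0>, -sqrt(2)*I/2 on |1>.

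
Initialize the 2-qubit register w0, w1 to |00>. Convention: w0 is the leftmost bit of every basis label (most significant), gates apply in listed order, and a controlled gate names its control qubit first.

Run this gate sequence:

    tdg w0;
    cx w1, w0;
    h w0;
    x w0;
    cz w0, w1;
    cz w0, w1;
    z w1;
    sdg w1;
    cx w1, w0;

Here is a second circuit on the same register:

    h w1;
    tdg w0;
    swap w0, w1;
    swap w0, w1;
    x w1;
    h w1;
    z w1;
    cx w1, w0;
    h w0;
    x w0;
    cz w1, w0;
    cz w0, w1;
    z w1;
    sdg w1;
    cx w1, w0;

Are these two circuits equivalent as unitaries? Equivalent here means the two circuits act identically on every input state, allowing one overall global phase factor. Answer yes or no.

Yes: on every input state the two circuits agree up to one overall phase factor.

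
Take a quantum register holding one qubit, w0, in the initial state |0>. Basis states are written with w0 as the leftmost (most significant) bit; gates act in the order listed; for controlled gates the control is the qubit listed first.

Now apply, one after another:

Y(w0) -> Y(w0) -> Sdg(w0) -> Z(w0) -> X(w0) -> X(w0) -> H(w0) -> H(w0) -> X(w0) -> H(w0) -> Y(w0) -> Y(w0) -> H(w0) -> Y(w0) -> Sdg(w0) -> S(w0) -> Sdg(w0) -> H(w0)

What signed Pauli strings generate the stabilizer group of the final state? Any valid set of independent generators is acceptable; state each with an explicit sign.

The final state is stabilized by the group generated by +X; other independent generating sets are equally valid.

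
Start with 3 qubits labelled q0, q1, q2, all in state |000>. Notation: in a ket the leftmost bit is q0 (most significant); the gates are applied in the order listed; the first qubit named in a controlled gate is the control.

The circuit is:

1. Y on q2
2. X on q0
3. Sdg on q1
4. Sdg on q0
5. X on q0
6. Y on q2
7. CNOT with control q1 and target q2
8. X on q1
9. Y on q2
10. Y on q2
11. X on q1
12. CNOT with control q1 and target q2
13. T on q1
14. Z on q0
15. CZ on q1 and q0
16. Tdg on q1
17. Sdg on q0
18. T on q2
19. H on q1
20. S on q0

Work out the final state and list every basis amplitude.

The resulting statevector has amplitude -sqrt(2)*I/2 on |000>, -sqrt(2)*I/2 on |010>, and 0 on every other basis state. Key observation: the block from step 7 through step 12 cancels to the identity and can be dropped.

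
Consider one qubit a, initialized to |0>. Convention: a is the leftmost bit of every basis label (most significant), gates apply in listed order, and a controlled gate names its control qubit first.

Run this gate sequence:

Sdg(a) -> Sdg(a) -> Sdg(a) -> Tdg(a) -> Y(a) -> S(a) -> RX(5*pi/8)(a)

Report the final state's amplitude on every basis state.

The final amplitudes are I*sin(5*pi/16) on |0>, -cos(5*pi/16) on |1>.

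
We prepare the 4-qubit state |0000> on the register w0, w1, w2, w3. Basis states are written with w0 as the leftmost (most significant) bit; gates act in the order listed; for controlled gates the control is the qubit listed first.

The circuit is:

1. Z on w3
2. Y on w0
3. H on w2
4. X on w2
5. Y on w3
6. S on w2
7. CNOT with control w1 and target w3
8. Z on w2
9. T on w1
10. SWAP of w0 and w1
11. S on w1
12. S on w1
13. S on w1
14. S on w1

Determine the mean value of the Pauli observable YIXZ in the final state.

The expectation value of YIXZ is 0.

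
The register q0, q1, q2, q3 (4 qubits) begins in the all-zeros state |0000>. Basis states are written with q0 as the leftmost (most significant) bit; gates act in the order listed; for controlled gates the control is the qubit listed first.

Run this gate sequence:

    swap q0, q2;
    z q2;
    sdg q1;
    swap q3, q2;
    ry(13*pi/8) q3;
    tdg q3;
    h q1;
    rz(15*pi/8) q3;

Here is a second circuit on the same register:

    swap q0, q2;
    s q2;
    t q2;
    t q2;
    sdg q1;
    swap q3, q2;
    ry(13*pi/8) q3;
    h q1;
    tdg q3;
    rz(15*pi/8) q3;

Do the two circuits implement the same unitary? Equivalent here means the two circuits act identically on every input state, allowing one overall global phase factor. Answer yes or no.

Yes, they are equivalent — the unitaries differ by at most a global phase.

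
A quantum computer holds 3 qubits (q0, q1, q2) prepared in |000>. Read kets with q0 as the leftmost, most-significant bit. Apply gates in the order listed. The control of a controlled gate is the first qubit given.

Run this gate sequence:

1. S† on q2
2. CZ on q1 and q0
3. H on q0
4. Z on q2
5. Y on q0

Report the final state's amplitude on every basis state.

After the circuit, the state carries amplitude -sqrt(2)*I/2 on |000>, sqrt(2)*I/2 on |100>, and 0 on every other basis state.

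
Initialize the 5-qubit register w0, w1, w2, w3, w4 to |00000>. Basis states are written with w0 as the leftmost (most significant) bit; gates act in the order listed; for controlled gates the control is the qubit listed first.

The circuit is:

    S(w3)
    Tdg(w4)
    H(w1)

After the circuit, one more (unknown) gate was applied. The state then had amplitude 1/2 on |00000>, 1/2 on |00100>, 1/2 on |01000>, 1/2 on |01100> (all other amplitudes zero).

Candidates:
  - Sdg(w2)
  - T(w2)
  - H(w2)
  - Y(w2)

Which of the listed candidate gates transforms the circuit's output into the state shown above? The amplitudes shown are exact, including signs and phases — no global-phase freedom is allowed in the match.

The applied gate was H(w2).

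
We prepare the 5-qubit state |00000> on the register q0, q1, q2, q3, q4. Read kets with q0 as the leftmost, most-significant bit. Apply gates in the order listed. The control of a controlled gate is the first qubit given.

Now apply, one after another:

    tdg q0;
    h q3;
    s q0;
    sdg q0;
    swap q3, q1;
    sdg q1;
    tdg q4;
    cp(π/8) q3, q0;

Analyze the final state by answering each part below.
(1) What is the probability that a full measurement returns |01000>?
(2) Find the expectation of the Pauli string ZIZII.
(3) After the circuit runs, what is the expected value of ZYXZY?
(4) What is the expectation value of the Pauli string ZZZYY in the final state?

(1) A full measurement returns |01000> with probability 1/2. Key observation: gates 3-4 undo each other exactly, leaving only the rest of the circuit to track.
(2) In the final state, ZIZII has expectation 1.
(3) In the final state, ZYXZY has expectation 0.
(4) The expectation value of ZZZYY is 0.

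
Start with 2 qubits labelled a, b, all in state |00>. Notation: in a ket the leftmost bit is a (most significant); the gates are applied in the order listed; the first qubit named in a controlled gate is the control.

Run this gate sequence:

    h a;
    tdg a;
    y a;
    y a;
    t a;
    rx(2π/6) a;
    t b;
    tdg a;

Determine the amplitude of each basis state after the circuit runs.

The final amplitudes are sqrt(6)/4 - sqrt(2)*I/4 on |00>, 0 on |01>, (-sqrt(6) + sqrt(2)*I)*exp(3*I*pi/4)/4 on |10>, 0 on |11>.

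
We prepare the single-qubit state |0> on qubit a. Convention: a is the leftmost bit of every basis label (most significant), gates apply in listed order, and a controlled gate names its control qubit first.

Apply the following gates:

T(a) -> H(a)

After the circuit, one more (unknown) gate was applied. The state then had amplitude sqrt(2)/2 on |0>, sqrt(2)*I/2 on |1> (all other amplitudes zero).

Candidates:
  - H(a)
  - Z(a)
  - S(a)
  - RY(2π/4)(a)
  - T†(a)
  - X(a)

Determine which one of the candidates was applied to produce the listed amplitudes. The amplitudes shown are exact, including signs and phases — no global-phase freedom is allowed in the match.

The unique candidate consistent with the amplitudes is S(a).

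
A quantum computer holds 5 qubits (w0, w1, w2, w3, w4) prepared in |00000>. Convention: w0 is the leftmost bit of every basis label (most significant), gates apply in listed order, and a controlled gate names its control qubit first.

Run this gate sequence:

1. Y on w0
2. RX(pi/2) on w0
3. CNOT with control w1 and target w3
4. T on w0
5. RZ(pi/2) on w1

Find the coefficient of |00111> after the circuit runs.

The final state's coefficient on |00111> equals 0.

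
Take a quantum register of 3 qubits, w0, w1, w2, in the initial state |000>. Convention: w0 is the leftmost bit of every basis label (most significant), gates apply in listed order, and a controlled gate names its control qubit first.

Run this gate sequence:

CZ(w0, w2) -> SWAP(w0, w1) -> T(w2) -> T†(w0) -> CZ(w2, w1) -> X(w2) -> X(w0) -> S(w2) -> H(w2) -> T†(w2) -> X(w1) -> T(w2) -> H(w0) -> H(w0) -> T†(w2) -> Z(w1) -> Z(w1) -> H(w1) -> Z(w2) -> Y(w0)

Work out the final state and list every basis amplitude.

After the circuit, the state carries amplitude 1/2 on |000>, -exp(3*I*pi/4)/2 on |001>, -1/2 on |010>, exp(3*I*pi/4)/2 on |011>, 0 on |100>, 0 on |101>, 0 on |110>, 0 on |111>.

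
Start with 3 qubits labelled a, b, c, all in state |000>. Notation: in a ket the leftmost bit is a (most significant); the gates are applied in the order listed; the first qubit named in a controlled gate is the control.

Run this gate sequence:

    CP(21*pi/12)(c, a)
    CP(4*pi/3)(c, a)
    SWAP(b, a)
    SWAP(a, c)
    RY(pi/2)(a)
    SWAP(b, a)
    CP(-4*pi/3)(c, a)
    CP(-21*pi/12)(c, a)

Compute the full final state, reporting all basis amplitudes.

After the circuit, the state carries amplitude sqrt(2)/2 on |000>, sqrt(2)/2 on |010>, and 0 on every other basis state.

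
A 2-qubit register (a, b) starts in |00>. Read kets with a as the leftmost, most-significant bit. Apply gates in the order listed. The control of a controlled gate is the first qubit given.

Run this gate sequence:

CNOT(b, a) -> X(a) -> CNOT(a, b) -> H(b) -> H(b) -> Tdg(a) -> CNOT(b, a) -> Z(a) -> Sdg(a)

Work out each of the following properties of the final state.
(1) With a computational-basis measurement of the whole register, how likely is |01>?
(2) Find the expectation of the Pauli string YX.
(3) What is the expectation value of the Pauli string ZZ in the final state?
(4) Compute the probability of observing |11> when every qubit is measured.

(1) Outcome |01> occurs with probability 1.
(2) The expectation value of YX is 0.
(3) The observable ZZ averages to -1.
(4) The probability of measuring |11> is 0.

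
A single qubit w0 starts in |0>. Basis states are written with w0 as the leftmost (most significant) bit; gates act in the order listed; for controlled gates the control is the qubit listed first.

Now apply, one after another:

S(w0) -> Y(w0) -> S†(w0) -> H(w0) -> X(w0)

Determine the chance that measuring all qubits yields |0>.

Outcome |0> occurs with probability 1/2.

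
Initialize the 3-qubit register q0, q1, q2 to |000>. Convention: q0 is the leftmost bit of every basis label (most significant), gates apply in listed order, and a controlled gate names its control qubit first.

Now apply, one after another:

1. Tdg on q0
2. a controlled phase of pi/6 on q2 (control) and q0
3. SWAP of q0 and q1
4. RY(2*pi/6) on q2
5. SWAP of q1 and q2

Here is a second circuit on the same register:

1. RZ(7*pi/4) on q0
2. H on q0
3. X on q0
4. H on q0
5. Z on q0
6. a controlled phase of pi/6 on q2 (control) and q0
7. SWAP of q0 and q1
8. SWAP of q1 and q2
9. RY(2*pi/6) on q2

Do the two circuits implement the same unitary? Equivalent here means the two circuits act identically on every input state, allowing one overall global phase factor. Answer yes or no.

No: there is an input state on which the two circuits produce genuinely different outputs (not merely differing by a phase).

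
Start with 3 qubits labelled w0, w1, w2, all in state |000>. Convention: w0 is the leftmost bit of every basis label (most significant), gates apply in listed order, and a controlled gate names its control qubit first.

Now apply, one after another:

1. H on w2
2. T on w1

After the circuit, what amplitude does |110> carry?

|110> carries amplitude 0 in the final state.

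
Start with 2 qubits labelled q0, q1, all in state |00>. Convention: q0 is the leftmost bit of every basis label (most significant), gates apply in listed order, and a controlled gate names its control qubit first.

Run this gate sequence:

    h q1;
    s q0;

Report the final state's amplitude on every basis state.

After the circuit, the state carries amplitude sqrt(2)/2 on |00>, sqrt(2)/2 on |01>, 0 on |10>, 0 on |11>.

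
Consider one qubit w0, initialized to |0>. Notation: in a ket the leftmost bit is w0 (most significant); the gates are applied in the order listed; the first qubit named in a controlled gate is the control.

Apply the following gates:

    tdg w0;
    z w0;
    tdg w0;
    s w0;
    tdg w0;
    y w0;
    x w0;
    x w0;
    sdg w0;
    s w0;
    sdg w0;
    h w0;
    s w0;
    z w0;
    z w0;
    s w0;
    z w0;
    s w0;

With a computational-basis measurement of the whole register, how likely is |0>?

A full measurement returns |0> with probability 1/2.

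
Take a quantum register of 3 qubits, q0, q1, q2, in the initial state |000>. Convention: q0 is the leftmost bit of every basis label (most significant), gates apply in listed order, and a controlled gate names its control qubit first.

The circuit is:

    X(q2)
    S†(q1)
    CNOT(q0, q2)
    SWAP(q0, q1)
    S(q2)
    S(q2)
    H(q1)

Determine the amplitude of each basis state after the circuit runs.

The resulting statevector has amplitude -sqrt(2)/2 on |001>, -sqrt(2)/2 on |011>, and 0 on every other basis state.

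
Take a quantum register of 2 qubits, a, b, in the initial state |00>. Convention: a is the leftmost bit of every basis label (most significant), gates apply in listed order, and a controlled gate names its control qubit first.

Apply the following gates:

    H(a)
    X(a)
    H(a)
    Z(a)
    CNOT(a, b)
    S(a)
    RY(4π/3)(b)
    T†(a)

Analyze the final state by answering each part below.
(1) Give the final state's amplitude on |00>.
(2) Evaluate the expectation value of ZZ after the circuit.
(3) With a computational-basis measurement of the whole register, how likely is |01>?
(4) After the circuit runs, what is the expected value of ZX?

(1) The final state's coefficient on |00> equals -1/2. Key observation: gates 1-4 undo each other exactly, leaving only the rest of the circuit to track.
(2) In the final state, ZZ has expectation -1/2.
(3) Outcome |01> occurs with probability 3/4.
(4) In the final state, ZX has expectation -sqrt(3)/2.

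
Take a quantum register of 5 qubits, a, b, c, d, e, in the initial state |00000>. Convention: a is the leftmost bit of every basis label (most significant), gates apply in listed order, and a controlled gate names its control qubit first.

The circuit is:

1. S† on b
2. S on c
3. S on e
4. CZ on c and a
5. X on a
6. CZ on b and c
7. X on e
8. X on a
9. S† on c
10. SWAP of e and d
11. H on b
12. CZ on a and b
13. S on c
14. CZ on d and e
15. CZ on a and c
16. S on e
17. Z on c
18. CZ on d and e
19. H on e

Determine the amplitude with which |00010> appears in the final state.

|00010> carries amplitude 1/2 in the final state.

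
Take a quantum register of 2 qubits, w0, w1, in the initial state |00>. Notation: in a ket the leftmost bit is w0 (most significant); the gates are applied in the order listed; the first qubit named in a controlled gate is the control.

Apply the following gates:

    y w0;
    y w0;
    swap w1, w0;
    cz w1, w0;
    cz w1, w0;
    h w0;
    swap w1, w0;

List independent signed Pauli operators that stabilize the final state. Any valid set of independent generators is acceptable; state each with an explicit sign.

The final state is stabilized by the group generated by +IX, +ZI; other independent generating sets are equally valid. Key observation: the block from step 4 through step 5 cancels to the identity and can be dropped.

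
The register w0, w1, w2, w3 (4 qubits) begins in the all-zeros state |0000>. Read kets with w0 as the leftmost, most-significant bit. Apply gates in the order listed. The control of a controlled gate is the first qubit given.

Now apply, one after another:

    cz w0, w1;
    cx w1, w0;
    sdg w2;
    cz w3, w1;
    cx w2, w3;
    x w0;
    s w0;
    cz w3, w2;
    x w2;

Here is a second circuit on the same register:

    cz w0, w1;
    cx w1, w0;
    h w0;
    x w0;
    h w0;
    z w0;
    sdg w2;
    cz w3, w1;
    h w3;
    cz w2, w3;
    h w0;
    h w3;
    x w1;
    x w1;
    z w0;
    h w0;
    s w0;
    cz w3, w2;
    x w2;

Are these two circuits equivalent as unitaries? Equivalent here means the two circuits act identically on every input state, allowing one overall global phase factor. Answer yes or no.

Yes, they are equivalent — the unitaries differ by at most a global phase.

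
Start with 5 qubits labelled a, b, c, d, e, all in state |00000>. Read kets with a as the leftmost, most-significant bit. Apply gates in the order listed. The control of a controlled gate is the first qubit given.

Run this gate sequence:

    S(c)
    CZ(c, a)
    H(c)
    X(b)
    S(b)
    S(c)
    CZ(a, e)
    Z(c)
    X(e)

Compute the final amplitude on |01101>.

The final state's coefficient on |01101> equals sqrt(2)/2.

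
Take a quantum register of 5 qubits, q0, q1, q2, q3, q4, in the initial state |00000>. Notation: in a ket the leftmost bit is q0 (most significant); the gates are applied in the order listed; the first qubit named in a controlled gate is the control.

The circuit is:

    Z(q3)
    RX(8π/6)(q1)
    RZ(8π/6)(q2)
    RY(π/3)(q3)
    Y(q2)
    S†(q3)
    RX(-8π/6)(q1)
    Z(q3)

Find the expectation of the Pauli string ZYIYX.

The observable ZYIYX averages to 0.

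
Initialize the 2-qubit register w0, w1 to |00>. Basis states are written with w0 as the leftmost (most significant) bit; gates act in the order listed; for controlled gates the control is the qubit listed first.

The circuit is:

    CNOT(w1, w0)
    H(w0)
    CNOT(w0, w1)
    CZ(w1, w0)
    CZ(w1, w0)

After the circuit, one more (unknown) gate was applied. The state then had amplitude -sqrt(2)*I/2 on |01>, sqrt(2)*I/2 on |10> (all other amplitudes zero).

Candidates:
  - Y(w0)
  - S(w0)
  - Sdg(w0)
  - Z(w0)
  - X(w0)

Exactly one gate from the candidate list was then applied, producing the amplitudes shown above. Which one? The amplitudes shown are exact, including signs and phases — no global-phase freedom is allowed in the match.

The unique candidate consistent with the amplitudes is Y(w0). Key observation: gates 4-5 undo each other exactly, leaving only the rest of the circuit to track.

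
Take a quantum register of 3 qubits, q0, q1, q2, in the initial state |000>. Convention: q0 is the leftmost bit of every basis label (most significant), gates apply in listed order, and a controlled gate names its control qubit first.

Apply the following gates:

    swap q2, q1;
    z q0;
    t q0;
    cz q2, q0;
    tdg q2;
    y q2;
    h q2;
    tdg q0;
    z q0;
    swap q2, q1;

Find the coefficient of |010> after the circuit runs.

The final state's coefficient on |010> equals -sqrt(2)*I/2.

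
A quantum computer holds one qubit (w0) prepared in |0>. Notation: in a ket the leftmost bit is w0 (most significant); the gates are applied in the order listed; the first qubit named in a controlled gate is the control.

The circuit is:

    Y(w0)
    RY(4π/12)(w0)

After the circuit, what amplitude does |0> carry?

The final state's coefficient on |0> equals -I/2.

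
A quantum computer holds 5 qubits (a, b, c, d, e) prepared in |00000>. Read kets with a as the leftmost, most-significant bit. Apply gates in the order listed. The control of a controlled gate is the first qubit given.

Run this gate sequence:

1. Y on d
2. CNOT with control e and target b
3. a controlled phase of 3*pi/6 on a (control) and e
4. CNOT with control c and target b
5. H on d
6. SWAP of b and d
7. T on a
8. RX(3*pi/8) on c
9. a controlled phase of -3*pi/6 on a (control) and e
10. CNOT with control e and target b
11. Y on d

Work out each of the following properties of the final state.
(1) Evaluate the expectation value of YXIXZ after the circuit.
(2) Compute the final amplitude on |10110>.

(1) The observable YXIXZ averages to 0.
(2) The amplitude on |10110> is 0.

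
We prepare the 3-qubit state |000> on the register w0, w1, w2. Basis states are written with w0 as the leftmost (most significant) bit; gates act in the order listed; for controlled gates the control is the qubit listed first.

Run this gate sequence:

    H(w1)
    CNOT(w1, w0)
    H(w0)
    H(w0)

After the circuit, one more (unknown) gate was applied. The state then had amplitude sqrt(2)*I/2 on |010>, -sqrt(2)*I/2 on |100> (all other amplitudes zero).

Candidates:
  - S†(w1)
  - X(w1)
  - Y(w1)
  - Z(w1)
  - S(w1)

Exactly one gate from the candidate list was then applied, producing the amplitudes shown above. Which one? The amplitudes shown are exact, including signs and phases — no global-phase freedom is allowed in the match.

The applied gate was Y(w1).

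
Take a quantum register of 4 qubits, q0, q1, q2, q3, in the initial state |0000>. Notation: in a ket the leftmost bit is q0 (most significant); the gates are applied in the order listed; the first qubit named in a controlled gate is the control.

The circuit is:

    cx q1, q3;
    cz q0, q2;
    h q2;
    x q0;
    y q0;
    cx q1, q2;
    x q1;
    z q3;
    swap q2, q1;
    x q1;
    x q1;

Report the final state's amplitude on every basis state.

The resulting statevector has amplitude -sqrt(2)*I/2 on |0010>, -sqrt(2)*I/2 on |0110>, and 0 on every other basis state.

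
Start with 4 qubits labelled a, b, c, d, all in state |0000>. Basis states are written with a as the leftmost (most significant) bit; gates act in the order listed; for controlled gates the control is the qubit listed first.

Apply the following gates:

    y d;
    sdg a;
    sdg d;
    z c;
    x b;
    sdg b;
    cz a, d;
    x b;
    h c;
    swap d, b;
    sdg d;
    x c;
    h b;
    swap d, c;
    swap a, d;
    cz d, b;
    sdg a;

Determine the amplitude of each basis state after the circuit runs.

The final amplitudes are -I/2 on |0000>, I/2 on |0100>, -1/2 on |1000>, 1/2 on |1100>, and 0 on every other basis state.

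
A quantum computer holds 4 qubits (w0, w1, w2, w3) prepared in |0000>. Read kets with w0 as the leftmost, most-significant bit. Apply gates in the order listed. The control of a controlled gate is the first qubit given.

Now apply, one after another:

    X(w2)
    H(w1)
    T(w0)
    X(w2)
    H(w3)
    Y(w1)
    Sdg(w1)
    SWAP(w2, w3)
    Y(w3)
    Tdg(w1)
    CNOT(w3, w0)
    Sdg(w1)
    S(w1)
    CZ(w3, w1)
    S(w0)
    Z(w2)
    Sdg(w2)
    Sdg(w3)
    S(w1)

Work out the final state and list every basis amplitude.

The resulting statevector has amplitude 1/2 on |1001>, I/2 on |1011>, -exp(3*I*pi/4)/2 on |1101>, exp(I*pi/4)/2 on |1111>, and 0 on every other basis state.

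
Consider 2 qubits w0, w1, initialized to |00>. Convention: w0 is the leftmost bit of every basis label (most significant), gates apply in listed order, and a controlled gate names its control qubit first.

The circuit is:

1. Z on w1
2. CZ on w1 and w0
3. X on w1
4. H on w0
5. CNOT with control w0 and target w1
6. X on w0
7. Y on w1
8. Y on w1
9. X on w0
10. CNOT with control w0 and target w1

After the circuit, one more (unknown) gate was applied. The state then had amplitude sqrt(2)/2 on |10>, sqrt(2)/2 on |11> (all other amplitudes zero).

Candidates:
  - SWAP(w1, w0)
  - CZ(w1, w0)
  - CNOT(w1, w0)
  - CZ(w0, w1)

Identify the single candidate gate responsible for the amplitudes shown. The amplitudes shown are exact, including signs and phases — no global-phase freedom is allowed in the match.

It was SWAP(w1, w0) that produced the state shown. Key observation: gates 5-10 undo each other exactly, leaving only the rest of the circuit to track.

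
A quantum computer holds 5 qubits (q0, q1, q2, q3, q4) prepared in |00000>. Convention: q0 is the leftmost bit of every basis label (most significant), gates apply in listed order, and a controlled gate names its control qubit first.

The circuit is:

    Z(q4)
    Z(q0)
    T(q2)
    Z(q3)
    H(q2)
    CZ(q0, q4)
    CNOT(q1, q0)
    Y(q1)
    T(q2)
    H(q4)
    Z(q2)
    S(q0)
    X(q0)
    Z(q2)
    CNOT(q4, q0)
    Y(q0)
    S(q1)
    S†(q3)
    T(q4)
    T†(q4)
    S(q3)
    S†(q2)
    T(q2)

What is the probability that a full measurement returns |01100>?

A full measurement returns |01100> with probability 1/4.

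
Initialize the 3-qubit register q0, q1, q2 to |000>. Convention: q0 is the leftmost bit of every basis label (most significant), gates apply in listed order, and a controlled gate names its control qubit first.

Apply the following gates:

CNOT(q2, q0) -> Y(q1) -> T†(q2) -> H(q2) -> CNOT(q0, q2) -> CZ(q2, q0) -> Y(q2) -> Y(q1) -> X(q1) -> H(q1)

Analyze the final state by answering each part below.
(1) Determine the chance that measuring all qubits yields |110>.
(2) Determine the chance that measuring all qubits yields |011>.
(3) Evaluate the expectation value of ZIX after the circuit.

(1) A full measurement returns |110> with probability 0.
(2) Outcome |011> occurs with probability 1/4.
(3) The observable ZIX averages to -1.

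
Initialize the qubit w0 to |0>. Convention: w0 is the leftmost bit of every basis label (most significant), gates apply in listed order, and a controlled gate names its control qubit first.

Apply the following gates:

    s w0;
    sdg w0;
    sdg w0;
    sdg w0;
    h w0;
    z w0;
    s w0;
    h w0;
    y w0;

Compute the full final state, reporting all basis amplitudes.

After the circuit, the state carries amplitude 1/2 - I/2 on |0>, 1/2 + I/2 on |1>.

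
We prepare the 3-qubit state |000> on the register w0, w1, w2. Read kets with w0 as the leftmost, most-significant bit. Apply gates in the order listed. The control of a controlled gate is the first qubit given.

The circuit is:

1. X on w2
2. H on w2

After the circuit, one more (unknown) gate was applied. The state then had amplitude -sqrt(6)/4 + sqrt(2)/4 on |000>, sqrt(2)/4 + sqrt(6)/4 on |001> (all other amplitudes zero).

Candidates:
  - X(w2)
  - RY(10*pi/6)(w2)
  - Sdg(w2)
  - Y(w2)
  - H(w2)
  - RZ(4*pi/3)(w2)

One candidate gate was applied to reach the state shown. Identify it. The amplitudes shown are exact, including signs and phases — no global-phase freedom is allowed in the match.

It was RY(10*pi/6)(w2) that produced the state shown.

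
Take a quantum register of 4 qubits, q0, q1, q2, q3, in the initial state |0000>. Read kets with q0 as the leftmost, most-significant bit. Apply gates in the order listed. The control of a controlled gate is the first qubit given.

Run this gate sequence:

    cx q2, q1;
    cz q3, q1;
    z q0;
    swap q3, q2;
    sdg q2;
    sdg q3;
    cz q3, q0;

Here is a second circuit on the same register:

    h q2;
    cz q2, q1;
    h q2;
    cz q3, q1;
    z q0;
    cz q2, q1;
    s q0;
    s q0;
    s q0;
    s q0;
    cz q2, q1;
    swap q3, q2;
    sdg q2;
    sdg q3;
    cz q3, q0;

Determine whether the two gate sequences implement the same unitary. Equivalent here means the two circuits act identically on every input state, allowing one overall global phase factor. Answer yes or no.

No: there is an input state on which the two circuits produce genuinely different outputs (not merely differing by a phase).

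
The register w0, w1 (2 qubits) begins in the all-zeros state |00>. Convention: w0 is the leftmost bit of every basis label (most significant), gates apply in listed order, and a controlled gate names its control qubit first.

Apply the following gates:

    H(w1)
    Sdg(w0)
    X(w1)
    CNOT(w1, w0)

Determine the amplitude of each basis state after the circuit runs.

After the circuit, the state carries amplitude sqrt(2)/2 on |00>, 0 on |01>, 0 on |10>, sqrt(2)/2 on |11>.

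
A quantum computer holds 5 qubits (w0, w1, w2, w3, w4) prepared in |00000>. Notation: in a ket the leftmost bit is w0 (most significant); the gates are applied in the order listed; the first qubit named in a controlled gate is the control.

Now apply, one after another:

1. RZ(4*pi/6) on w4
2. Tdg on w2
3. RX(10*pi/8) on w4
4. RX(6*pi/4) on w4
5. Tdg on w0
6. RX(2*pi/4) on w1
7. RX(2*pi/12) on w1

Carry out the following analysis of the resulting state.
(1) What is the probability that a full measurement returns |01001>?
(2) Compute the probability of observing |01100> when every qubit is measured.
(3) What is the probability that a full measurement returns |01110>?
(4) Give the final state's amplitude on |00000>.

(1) The probability of measuring |01001> is 3*sqrt(2)/16 + 3/8.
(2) The probability of measuring |01100> is 0.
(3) The probability of measuring |01110> is 0.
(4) |00000> carries amplitude sqrt(2)*(-sqrt(2 - sqrt(2)) + sqrt(sqrt(2) + 2))*exp(2*I*pi/3)/8 in the final state.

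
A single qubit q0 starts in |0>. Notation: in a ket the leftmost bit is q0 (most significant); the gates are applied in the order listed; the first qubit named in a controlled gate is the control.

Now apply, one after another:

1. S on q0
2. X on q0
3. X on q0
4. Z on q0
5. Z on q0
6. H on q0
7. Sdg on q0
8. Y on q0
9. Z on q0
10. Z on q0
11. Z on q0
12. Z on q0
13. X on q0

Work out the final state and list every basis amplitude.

After the circuit, the state carries amplitude sqrt(2)*I/2 on |0>, -sqrt(2)/2 on |1>.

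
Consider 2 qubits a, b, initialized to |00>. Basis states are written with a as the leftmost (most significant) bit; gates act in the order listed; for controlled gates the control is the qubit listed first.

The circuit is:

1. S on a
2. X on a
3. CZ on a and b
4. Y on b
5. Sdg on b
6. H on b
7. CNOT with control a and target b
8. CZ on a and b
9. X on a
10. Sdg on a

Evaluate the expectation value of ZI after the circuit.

The expectation value of ZI is 1.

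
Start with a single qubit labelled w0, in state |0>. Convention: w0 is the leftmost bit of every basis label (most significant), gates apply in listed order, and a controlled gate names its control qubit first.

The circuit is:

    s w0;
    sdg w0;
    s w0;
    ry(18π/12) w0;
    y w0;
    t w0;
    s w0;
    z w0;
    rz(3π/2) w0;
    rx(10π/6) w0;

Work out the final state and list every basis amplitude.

After the circuit, the state carries amplitude -sqrt(6)*exp(3*I*pi/4)/4 - sqrt(2)*I/4 on |0>, -sqrt(6)/4 + sqrt(2)*exp(I*pi/4)/4 on |1>.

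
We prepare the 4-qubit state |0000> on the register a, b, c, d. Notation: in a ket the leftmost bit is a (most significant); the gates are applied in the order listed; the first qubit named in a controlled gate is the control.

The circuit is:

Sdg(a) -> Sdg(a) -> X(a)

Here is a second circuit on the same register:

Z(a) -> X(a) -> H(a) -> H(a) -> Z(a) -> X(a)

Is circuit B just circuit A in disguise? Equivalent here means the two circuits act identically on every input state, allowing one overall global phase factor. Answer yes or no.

No — the two circuits implement different unitaries, even allowing a global phase.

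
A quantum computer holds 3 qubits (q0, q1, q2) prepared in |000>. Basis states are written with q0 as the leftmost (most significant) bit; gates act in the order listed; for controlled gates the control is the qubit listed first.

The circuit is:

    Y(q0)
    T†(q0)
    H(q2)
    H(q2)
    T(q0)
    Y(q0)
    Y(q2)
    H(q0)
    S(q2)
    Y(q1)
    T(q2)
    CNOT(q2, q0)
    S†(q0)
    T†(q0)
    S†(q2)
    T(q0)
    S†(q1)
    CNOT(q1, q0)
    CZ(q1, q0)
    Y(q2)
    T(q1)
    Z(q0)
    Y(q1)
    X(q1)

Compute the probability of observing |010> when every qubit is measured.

A full measurement returns |010> with probability 1/2.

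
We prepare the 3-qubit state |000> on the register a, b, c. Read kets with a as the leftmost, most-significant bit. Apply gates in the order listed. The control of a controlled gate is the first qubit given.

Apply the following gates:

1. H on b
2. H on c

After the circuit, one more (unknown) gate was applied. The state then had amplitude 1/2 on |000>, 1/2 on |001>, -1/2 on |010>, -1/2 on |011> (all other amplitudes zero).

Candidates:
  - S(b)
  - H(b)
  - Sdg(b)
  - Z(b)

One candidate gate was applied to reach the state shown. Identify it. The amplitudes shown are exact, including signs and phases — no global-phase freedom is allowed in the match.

It was Z(b) that produced the state shown.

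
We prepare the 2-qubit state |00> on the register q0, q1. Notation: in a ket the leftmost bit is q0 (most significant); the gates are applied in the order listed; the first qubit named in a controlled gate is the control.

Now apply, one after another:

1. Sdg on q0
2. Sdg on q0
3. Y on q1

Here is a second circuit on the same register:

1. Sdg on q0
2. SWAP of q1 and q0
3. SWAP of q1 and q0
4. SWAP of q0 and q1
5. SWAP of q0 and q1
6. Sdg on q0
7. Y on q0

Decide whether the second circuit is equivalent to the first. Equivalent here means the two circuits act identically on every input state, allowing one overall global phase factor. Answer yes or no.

No: there is an input state on which the two circuits produce genuinely different outputs (not merely differing by a phase).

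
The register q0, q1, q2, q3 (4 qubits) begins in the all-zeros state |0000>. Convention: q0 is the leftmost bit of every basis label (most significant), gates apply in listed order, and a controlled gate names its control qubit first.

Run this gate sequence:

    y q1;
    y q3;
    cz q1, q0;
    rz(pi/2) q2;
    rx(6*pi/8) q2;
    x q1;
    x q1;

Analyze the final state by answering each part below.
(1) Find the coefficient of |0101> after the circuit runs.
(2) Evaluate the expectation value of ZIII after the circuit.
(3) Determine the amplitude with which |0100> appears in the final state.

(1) |0101> carries amplitude sqrt(2 - sqrt(2))*exp(3*I*pi/4)/2 in the final state.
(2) The expectation value of ZIII is 1.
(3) The amplitude on |0100> is 0.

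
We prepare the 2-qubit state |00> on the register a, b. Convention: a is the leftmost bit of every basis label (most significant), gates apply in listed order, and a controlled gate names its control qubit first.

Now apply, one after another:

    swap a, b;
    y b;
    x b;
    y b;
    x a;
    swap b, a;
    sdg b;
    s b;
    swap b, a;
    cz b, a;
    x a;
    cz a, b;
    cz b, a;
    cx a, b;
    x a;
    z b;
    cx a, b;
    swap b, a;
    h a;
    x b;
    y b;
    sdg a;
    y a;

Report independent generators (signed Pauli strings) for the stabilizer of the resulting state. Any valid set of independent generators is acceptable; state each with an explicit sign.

One valid set of independent stabilizer generators is -YI, -IZ (any independent generating set of the same group is equally correct). Key observation: the block from step 6 through step 9 cancels to the identity and can be dropped.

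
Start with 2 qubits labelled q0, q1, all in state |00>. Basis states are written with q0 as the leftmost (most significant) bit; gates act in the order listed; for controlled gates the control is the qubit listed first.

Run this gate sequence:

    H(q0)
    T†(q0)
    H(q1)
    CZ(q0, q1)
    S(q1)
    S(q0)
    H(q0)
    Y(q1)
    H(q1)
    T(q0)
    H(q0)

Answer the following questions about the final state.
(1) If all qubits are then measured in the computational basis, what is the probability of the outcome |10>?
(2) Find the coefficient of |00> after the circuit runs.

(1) Outcome |10> occurs with probability 1/8.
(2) The amplitude on |00> is sqrt(2)*(1 + exp(3*I*pi/4) + I)/4.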